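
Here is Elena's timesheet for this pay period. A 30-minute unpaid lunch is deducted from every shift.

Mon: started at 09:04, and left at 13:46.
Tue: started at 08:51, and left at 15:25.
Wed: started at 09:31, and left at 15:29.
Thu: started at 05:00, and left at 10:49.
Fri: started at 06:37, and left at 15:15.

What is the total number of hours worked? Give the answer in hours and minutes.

29 h 11 min

Mon: 09:04–13:46 = 4 h 42 min; less 30 min break → 4 h 12 min
Tue: 08:51–15:25 = 6 h 34 min; less 30 min break → 6 h 4 min
Wed: 09:31–15:29 = 5 h 58 min; less 30 min break → 5 h 28 min
Thu: 05:00–10:49 = 5 h 49 min; less 30 min break → 5 h 19 min
Fri: 06:37–15:15 = 8 h 38 min; less 30 min break → 8 h 8 min
Total: 4 h 12 min + 6 h 4 min + 5 h 28 min + 5 h 19 min + 8 h 8 min = 29 h 11 min.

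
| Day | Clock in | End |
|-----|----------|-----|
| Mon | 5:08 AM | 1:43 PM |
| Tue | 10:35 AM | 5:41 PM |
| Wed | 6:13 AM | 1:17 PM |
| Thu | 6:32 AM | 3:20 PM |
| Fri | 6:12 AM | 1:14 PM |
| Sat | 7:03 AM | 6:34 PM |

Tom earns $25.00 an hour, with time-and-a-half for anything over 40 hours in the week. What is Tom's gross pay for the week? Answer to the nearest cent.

$1378.75

Mon: 5:08 AM–1:43 PM = 8 h 35 min
Tue: 10:35 AM–5:41 PM = 7 h 6 min
Wed: 6:13 AM–1:17 PM = 7 h 4 min
Thu: 6:32 AM–3:20 PM = 8 h 48 min
Fri: 6:12 AM–1:14 PM = 7 h 2 min
Sat: 7:03 AM–6:34 PM = 11 h 31 min
Total worked: 50 h 6 min = 3006 min.
Regular 40 h 0 min = 2400 min at $25.00/h; overtime 10 h 6 min = 606 min at $37.50/h.
Pay = (2400 × $25.00 + 606 × $37.50) ÷ 60 = $1378.75.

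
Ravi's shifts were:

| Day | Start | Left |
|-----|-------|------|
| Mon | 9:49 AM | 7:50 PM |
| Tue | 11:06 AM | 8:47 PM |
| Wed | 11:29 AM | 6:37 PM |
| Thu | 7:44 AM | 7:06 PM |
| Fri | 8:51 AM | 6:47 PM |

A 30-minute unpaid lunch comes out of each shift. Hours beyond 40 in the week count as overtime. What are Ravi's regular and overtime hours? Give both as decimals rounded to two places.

Mon: 9:49 AM–7:50 PM = 10 h 1 min; less 30 min break → 9 h 31 min
Tue: 11:06 AM–8:47 PM = 9 h 41 min; less 30 min break → 9 h 11 min
Wed: 11:29 AM–6:37 PM = 7 h 8 min; less 30 min break → 6 h 38 min
Thu: 7:44 AM–7:06 PM = 11 h 22 min; less 30 min break → 10 h 52 min
Fri: 8:51 AM–6:47 PM = 9 h 56 min; less 30 min break → 9 h 26 min
Total worked: 45 h 38 min = 45.63 h.
Threshold 40 h → overtime 5 h 38 min, regular 40 h 0 min.

Regular 40.00 hours, overtime 5.63 hours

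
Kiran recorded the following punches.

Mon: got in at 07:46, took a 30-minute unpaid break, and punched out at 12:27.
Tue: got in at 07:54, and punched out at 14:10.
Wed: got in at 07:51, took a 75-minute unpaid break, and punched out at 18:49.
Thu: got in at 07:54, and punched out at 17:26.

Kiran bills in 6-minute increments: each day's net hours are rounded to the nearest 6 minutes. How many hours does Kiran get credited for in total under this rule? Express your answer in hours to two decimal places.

29.70 hours

Mon: 07:46–12:27 = 4 h 41 min − 30 min = 4 h 11 min → rounds to 4 h 12 min
Tue: 07:54–14:10 = 6 h 16 min → rounds to 6 h 18 min
Wed: 07:51–18:49 = 10 h 58 min − 75 min = 9 h 43 min → rounds to 9 h 42 min
Thu: 07:54–17:26 = 9 h 32 min → rounds to 9 h 30 min
Total credited: 29 h 42 min.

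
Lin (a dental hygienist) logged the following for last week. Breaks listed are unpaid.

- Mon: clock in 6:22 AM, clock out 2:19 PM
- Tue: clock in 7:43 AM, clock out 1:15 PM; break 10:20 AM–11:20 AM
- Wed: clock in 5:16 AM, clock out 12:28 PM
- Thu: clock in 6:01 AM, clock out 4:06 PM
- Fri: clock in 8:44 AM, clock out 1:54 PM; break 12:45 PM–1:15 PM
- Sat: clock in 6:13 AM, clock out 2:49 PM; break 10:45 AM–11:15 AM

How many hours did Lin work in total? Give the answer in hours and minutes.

Mon: 6:22 AM–2:19 PM = 7 h 57 min
Tue: 7:43 AM–1:15 PM = 5 h 32 min; less 60 min break → 4 h 32 min
Wed: 5:16 AM–12:28 PM = 7 h 12 min
Thu: 6:01 AM–4:06 PM = 10 h 5 min
Fri: 8:44 AM–1:54 PM = 5 h 10 min; less 30 min break → 4 h 40 min
Sat: 6:13 AM–2:49 PM = 8 h 36 min; less 30 min break → 8 h 6 min
Total: 7 h 57 min + 4 h 32 min + 7 h 12 min + 10 h 5 min + 4 h 40 min + 8 h 6 min = 42 h 32 min.

42 h 32 min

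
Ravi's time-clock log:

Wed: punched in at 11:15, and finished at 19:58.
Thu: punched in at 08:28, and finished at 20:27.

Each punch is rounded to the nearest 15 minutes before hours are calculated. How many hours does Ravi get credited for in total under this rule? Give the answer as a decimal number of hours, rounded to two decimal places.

Wed: in 11:15→11:15, out 19:58→20:00; 8 h 45 min
Thu: in 08:28→08:30, out 20:27→20:30; 12 h 0 min
Total credited: 20 h 45 min.

20.75 hours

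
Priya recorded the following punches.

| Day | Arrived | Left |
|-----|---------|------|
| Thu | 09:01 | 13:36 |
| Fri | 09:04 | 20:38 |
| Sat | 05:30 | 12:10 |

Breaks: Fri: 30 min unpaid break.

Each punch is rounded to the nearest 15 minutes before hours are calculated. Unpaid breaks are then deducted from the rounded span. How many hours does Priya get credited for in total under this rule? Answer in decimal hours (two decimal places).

Thu: in 09:01→09:00, out 13:36→13:30; 4 h 30 min
Fri: in 09:04→09:00, out 20:38→20:45; 11 h 45 min − 30 min = 11 h 15 min
Sat: in 05:30→05:30, out 12:10→12:15; 6 h 45 min
Total credited: 22 h 30 min.

22.50 hours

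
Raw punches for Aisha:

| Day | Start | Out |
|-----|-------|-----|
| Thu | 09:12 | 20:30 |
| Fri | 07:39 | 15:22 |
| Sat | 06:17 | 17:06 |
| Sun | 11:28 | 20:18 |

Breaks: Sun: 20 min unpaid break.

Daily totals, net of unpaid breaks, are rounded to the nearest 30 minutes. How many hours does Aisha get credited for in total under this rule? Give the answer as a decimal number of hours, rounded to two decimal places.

Thu: 09:12–20:30 = 11 h 18 min → rounds to 11 h 30 min
Fri: 07:39–15:22 = 7 h 43 min → rounds to 7 h 30 min
Sat: 06:17–17:06 = 10 h 49 min → rounds to 11 h 0 min
Sun: 11:28–20:18 = 8 h 50 min − 20 min = 8 h 30 min → rounds to 8 h 30 min
Total credited: 38 h 30 min.

38.50 hours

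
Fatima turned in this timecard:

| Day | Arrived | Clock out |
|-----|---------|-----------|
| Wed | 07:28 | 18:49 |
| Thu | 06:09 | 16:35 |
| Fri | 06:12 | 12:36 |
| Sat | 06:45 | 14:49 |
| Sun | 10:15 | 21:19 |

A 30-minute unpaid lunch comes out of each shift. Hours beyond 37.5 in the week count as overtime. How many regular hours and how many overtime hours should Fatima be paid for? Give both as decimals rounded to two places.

Wed: 07:28–18:49 = 11 h 21 min; less 30 min break → 10 h 51 min
Thu: 06:09–16:35 = 10 h 26 min; less 30 min break → 9 h 56 min
Fri: 06:12–12:36 = 6 h 24 min; less 30 min break → 5 h 54 min
Sat: 06:45–14:49 = 8 h 4 min; less 30 min break → 7 h 34 min
Sun: 10:15–21:19 = 11 h 4 min; less 30 min break → 10 h 34 min
Total worked: 44 h 49 min = 44.82 h.
Threshold 37.5 h → overtime 7 h 19 min, regular 37 h 30 min.

Regular 37.50 hours, overtime 7.32 hours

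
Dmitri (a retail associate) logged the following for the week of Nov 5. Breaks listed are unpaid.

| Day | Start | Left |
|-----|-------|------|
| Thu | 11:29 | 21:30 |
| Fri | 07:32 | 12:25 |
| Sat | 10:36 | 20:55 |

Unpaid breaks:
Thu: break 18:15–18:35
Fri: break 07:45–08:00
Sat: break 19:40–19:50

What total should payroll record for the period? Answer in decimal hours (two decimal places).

Thu: 11:29–21:30 = 10 h 1 min; less 20 min break → 9 h 41 min
Fri: 07:32–12:25 = 4 h 53 min; less 15 min break → 4 h 38 min
Sat: 10:36–20:55 = 10 h 19 min; less 10 min break → 10 h 9 min
Total: 9 h 41 min + 4 h 38 min + 10 h 9 min = 24 h 28 min.

24.47 hours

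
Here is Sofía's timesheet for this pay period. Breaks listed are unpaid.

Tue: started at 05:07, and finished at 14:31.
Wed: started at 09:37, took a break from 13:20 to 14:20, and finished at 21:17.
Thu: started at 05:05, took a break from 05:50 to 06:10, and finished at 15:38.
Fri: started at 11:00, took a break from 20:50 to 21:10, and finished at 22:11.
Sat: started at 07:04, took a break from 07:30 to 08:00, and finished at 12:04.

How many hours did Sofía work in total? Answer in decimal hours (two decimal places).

Tue: 05:07–14:31 = 9 h 24 min
Wed: 09:37–21:17 = 11 h 40 min; less 60 min break → 10 h 40 min
Thu: 05:05–15:38 = 10 h 33 min; less 20 min break → 10 h 13 min
Fri: 11:00–22:11 = 11 h 11 min; less 20 min break → 10 h 51 min
Sat: 07:04–12:04 = 5 h 0 min; less 30 min break → 4 h 30 min
Total: 9 h 24 min + 10 h 40 min + 10 h 13 min + 10 h 51 min + 4 h 30 min = 45 h 38 min.

45.63 hours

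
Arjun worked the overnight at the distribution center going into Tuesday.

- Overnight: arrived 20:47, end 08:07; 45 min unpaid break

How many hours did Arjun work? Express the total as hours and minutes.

Overnight: 20:47 → midnight = 3 h 13 min; midnight → 08:07 = 8 h 7 min; span 11 h 20 min; less 45 min break → 10 h 35 min

10 h 35 min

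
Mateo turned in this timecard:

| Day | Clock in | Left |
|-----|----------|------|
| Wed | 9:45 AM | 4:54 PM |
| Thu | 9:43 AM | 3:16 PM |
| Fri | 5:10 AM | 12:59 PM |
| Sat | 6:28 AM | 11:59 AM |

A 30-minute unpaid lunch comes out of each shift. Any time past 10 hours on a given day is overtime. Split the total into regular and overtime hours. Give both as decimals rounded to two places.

Regular 24.03 hours, overtime 0.00 hours

Wed: 9:45 AM–4:54 PM = 7 h 9 min; less 30 min break → 6 h 39 min
Thu: 9:43 AM–3:16 PM = 5 h 33 min; less 30 min break → 5 h 3 min
Fri: 5:10 AM–12:59 PM = 7 h 49 min; less 30 min break → 7 h 19 min
Sat: 6:28 AM–11:59 AM = 5 h 31 min; less 30 min break → 5 h 1 min
Wed reg 6 h 39 min / OT 0 h 0 min; Thu reg 5 h 3 min / OT 0 h 0 min; Fri reg 7 h 19 min / OT 0 h 0 min; Sat reg 5 h 1 min / OT 0 h 0 min.
Totals: regular 24 h 2 min, overtime 0 h 0 min.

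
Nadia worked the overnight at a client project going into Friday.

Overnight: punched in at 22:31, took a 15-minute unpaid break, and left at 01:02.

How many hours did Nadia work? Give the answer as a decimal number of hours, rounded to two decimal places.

2.27 hours

Overnight: 22:31 → midnight = 1 h 29 min; midnight → 01:02 = 1 h 2 min; span 2 h 31 min; less 15 min break → 2 h 16 min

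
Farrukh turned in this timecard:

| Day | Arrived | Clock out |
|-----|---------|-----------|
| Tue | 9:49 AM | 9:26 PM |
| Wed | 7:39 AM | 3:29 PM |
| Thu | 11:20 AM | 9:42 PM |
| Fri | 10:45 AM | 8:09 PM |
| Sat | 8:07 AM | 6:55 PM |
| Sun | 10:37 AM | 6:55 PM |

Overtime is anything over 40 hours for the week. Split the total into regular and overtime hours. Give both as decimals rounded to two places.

Regular 40.00 hours, overtime 18.32 hours

Tue: 9:49 AM–9:26 PM = 11 h 37 min
Wed: 7:39 AM–3:29 PM = 7 h 50 min
Thu: 11:20 AM–9:42 PM = 10 h 22 min
Fri: 10:45 AM–8:09 PM = 9 h 24 min
Sat: 8:07 AM–6:55 PM = 10 h 48 min
Sun: 10:37 AM–6:55 PM = 8 h 18 min
Total worked: 58 h 19 min = 58.32 h.
Threshold 40 h → overtime 18 h 19 min, regular 40 h 0 min.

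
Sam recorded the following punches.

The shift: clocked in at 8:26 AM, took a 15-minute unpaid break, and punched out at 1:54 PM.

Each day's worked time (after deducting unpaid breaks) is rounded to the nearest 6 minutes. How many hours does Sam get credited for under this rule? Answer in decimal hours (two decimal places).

The shift: 8:26 AM–1:54 PM = 5 h 28 min − 15 min = 5 h 13 min → rounds to 5 h 12 min

5.20 hours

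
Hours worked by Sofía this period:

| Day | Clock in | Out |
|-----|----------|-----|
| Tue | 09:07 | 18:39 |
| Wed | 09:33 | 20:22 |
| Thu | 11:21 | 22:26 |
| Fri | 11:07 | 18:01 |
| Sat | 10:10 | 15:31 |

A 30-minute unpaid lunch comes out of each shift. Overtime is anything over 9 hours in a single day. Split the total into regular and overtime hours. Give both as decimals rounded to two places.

Tue: 09:07–18:39 = 9 h 32 min; less 30 min break → 9 h 2 min
Wed: 09:33–20:22 = 10 h 49 min; less 30 min break → 10 h 19 min
Thu: 11:21–22:26 = 11 h 5 min; less 30 min break → 10 h 35 min
Fri: 11:07–18:01 = 6 h 54 min; less 30 min break → 6 h 24 min
Sat: 10:10–15:31 = 5 h 21 min; less 30 min break → 4 h 51 min
Tue reg 9 h 0 min / OT 0 h 2 min; Wed reg 9 h 0 min / OT 1 h 19 min; Thu reg 9 h 0 min / OT 1 h 35 min; Fri reg 6 h 24 min / OT 0 h 0 min; Sat reg 4 h 51 min / OT 0 h 0 min.
Totals: regular 38 h 15 min, overtime 2 h 56 min.

Regular 38.25 hours, overtime 2.93 hours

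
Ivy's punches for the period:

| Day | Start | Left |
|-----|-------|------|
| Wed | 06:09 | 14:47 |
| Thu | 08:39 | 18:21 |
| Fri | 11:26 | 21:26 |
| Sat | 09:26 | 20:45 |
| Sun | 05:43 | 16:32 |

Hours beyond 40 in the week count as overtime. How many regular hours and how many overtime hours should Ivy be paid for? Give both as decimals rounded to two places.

Wed: 06:09–14:47 = 8 h 38 min
Thu: 08:39–18:21 = 9 h 42 min
Fri: 11:26–21:26 = 10 h 0 min
Sat: 09:26–20:45 = 11 h 19 min
Sun: 05:43–16:32 = 10 h 49 min
Total worked: 50 h 28 min = 50.47 h.
Threshold 40 h → overtime 10 h 28 min, regular 40 h 0 min.

Regular 40.00 hours, overtime 10.47 hours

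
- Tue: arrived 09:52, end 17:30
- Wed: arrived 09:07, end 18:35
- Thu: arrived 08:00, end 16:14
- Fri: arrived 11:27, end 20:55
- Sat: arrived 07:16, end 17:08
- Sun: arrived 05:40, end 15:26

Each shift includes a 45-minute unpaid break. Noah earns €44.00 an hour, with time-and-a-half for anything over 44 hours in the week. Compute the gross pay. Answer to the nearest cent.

Tue: 09:52–17:30 = 7 h 38 min; less 45 min break → 6 h 53 min
Wed: 09:07–18:35 = 9 h 28 min; less 45 min break → 8 h 43 min
Thu: 08:00–16:14 = 8 h 14 min; less 45 min break → 7 h 29 min
Fri: 11:27–20:55 = 9 h 28 min; less 45 min break → 8 h 43 min
Sat: 07:16–17:08 = 9 h 52 min; less 45 min break → 9 h 7 min
Sun: 05:40–15:26 = 9 h 46 min; less 45 min break → 9 h 1 min
Total worked: 49 h 56 min = 2996 min.
Regular 44 h 0 min = 2640 min at €44.00/h; overtime 5 h 56 min = 356 min at €66.00/h.
Pay = (2640 × €44.00 + 356 × €66.00) ÷ 60 = €2327.60.

€2327.60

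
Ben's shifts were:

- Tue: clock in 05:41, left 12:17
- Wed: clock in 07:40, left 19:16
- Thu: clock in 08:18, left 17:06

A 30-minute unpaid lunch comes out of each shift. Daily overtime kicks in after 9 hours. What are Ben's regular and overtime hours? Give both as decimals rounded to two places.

Regular 23.40 hours, overtime 2.10 hours

Tue: 05:41–12:17 = 6 h 36 min; less 30 min break → 6 h 6 min
Wed: 07:40–19:16 = 11 h 36 min; less 30 min break → 11 h 6 min
Thu: 08:18–17:06 = 8 h 48 min; less 30 min break → 8 h 18 min
Tue reg 6 h 6 min / OT 0 h 0 min; Wed reg 9 h 0 min / OT 2 h 6 min; Thu reg 8 h 18 min / OT 0 h 0 min.
Totals: regular 23 h 24 min, overtime 2 h 6 min.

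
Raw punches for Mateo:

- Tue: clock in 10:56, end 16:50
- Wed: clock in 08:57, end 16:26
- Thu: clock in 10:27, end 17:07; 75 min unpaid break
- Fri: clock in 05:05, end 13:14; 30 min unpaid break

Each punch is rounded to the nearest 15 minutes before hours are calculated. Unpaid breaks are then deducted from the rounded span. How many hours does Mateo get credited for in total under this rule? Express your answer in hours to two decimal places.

26.25 hours

Tue: in 10:56→11:00, out 16:50→16:45; 5 h 45 min
Wed: in 08:57→09:00, out 16:26→16:30; 7 h 30 min
Thu: in 10:27→10:30, out 17:07→17:00; 6 h 30 min − 75 min = 5 h 15 min
Fri: in 05:05→05:00, out 13:14→13:15; 8 h 15 min − 30 min = 7 h 45 min
Total credited: 26 h 15 min.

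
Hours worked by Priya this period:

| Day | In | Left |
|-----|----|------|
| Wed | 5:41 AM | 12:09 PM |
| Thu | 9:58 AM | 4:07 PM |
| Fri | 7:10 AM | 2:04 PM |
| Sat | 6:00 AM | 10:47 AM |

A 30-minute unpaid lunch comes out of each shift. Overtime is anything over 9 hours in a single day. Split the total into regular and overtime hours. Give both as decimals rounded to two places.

Regular 22.30 hours, overtime 0.00 hours

Wed: 5:41 AM–12:09 PM = 6 h 28 min; less 30 min break → 5 h 58 min
Thu: 9:58 AM–4:07 PM = 6 h 9 min; less 30 min break → 5 h 39 min
Fri: 7:10 AM–2:04 PM = 6 h 54 min; less 30 min break → 6 h 24 min
Sat: 6:00 AM–10:47 AM = 4 h 47 min; less 30 min break → 4 h 17 min
Wed reg 5 h 58 min / OT 0 h 0 min; Thu reg 5 h 39 min / OT 0 h 0 min; Fri reg 6 h 24 min / OT 0 h 0 min; Sat reg 4 h 17 min / OT 0 h 0 min.
Totals: regular 22 h 18 min, overtime 0 h 0 min.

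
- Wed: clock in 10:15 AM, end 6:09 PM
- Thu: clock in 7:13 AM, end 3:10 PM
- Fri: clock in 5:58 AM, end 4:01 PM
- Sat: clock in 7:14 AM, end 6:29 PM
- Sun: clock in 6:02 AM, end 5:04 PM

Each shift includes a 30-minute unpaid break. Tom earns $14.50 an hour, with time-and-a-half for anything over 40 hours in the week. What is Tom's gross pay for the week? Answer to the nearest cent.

$703.61

Wed: 10:15 AM–6:09 PM = 7 h 54 min; less 30 min break → 7 h 24 min
Thu: 7:13 AM–3:10 PM = 7 h 57 min; less 30 min break → 7 h 27 min
Fri: 5:58 AM–4:01 PM = 10 h 3 min; less 30 min break → 9 h 33 min
Sat: 7:14 AM–6:29 PM = 11 h 15 min; less 30 min break → 10 h 45 min
Sun: 6:02 AM–5:04 PM = 11 h 2 min; less 30 min break → 10 h 32 min
Total worked: 45 h 41 min = 2741 min.
Regular 40 h 0 min = 2400 min at $14.50/h; overtime 5 h 41 min = 341 min at $21.75/h.
Pay = (2400 × $14.50 + 341 × $21.75) ÷ 60 = $703.61.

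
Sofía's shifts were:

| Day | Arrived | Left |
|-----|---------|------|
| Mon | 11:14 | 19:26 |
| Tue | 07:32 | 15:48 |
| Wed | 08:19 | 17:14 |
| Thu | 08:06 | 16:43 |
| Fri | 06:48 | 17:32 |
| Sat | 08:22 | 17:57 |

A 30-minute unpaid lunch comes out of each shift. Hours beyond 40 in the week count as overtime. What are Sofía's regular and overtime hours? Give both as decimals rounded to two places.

Mon: 11:14–19:26 = 8 h 12 min; less 30 min break → 7 h 42 min
Tue: 07:32–15:48 = 8 h 16 min; less 30 min break → 7 h 46 min
Wed: 08:19–17:14 = 8 h 55 min; less 30 min break → 8 h 25 min
Thu: 08:06–16:43 = 8 h 37 min; less 30 min break → 8 h 7 min
Fri: 06:48–17:32 = 10 h 44 min; less 30 min break → 10 h 14 min
Sat: 08:22–17:57 = 9 h 35 min; less 30 min break → 9 h 5 min
Total worked: 51 h 19 min = 51.32 h.
Threshold 40 h → overtime 11 h 19 min, regular 40 h 0 min.

Regular 40.00 hours, overtime 11.32 hours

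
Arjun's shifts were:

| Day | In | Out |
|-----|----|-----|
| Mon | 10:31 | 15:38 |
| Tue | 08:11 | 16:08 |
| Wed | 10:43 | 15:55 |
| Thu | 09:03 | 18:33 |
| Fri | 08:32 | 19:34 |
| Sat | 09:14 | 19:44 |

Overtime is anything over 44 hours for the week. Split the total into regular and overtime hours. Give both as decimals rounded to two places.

Regular 44.00 hours, overtime 5.30 hours

Mon: 10:31–15:38 = 5 h 7 min
Tue: 08:11–16:08 = 7 h 57 min
Wed: 10:43–15:55 = 5 h 12 min
Thu: 09:03–18:33 = 9 h 30 min
Fri: 08:32–19:34 = 11 h 2 min
Sat: 09:14–19:44 = 10 h 30 min
Total worked: 49 h 18 min = 49.30 h.
Threshold 44 h → overtime 5 h 18 min, regular 44 h 0 min.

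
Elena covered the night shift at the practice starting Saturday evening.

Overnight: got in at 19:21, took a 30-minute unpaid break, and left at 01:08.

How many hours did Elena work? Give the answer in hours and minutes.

5 h 17 min

Overnight: 19:21 → midnight = 4 h 39 min; midnight → 01:08 = 1 h 8 min; span 5 h 47 min; less 30 min break → 5 h 17 min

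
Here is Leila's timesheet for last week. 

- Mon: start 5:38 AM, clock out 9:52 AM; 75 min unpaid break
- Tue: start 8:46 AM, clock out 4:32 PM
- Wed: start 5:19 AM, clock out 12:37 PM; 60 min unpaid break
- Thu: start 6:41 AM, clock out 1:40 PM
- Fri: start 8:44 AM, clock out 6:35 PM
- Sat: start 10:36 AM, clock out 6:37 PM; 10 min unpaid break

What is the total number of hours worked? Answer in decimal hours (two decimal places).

Mon: 5:38 AM–9:52 AM = 4 h 14 min; less 75 min break → 2 h 59 min
Tue: 8:46 AM–4:32 PM = 7 h 46 min
Wed: 5:19 AM–12:37 PM = 7 h 18 min; less 60 min break → 6 h 18 min
Thu: 6:41 AM–1:40 PM = 6 h 59 min
Fri: 8:44 AM–6:35 PM = 9 h 51 min
Sat: 10:36 AM–6:37 PM = 8 h 1 min; less 10 min break → 7 h 51 min
Total: 2 h 59 min + 7 h 46 min + 6 h 18 min + 6 h 59 min + 9 h 51 min + 7 h 51 min = 41 h 44 min.

41.73 hours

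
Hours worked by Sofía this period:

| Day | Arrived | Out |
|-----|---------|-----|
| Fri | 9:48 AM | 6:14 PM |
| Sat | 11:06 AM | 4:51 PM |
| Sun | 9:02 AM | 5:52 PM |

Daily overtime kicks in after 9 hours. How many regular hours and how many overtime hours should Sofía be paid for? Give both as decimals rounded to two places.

Fri: 9:48 AM–6:14 PM = 8 h 26 min
Sat: 11:06 AM–4:51 PM = 5 h 45 min
Sun: 9:02 AM–5:52 PM = 8 h 50 min
Fri reg 8 h 26 min / OT 0 h 0 min; Sat reg 5 h 45 min / OT 0 h 0 min; Sun reg 8 h 50 min / OT 0 h 0 min.
Totals: regular 23 h 1 min, overtime 0 h 0 min.

Regular 23.02 hours, overtime 0.00 hours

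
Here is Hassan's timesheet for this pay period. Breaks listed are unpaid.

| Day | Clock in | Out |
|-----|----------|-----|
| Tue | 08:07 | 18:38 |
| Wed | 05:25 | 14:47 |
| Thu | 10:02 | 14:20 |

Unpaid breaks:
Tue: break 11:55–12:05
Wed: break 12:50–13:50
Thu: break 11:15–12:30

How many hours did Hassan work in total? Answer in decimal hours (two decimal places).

Tue: 08:07–18:38 = 10 h 31 min; less 10 min break → 10 h 21 min
Wed: 05:25–14:47 = 9 h 22 min; less 60 min break → 8 h 22 min
Thu: 10:02–14:20 = 4 h 18 min; less 75 min break → 3 h 3 min
Total: 10 h 21 min + 8 h 22 min + 3 h 3 min = 21 h 46 min.

21.77 hours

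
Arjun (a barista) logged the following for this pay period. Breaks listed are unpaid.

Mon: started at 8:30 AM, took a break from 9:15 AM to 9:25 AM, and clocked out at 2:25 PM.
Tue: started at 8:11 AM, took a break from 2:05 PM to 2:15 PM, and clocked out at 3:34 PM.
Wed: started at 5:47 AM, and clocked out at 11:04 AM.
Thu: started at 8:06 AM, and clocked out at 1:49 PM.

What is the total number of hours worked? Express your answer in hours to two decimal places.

Mon: 8:30 AM–2:25 PM = 5 h 55 min; less 10 min break → 5 h 45 min
Tue: 8:11 AM–3:34 PM = 7 h 23 min; less 10 min break → 7 h 13 min
Wed: 5:47 AM–11:04 AM = 5 h 17 min
Thu: 8:06 AM–1:49 PM = 5 h 43 min
Total: 5 h 45 min + 7 h 13 min + 5 h 17 min + 5 h 43 min = 23 h 58 min.

23.97 hours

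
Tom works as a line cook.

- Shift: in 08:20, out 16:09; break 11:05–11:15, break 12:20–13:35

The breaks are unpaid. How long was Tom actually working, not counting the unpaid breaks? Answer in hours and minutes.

Shift: 08:20–16:09 = 7 h 49 min; less 85 min break → 6 h 24 min

6 h 24 min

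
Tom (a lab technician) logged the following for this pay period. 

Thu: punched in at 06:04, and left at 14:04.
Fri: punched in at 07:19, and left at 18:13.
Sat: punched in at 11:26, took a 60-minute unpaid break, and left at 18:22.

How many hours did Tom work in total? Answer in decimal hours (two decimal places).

24.83 hours

Thu: 06:04–14:04 = 8 h 0 min
Fri: 07:19–18:13 = 10 h 54 min
Sat: 11:26–18:22 = 6 h 56 min; less 60 min break → 5 h 56 min
Total: 8 h 0 min + 10 h 54 min + 5 h 56 min = 24 h 50 min.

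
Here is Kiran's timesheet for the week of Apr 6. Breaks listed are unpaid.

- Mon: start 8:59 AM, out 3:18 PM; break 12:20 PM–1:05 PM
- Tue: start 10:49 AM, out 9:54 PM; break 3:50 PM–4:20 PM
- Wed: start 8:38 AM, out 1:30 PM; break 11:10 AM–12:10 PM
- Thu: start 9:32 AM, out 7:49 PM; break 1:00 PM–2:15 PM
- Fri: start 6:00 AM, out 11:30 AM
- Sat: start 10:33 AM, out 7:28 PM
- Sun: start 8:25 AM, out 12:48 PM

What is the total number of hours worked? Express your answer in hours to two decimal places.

Mon: 8:59 AM–3:18 PM = 6 h 19 min; less 45 min break → 5 h 34 min
Tue: 10:49 AM–9:54 PM = 11 h 5 min; less 30 min break → 10 h 35 min
Wed: 8:38 AM–1:30 PM = 4 h 52 min; less 60 min break → 3 h 52 min
Thu: 9:32 AM–7:49 PM = 10 h 17 min; less 75 min break → 9 h 2 min
Fri: 6:00 AM–11:30 AM = 5 h 30 min
Sat: 10:33 AM–7:28 PM = 8 h 55 min
Sun: 8:25 AM–12:48 PM = 4 h 23 min
Total: 5 h 34 min + 10 h 35 min + 3 h 52 min + 9 h 2 min + 5 h 30 min + 8 h 55 min + 4 h 23 min = 47 h 51 min.

47.85 hours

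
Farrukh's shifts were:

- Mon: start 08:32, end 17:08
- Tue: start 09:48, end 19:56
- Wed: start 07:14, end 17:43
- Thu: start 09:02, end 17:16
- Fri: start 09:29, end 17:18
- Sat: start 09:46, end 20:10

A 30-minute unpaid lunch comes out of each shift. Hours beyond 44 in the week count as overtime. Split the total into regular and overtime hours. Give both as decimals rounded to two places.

Mon: 08:32–17:08 = 8 h 36 min; less 30 min break → 8 h 6 min
Tue: 09:48–19:56 = 10 h 8 min; less 30 min break → 9 h 38 min
Wed: 07:14–17:43 = 10 h 29 min; less 30 min break → 9 h 59 min
Thu: 09:02–17:16 = 8 h 14 min; less 30 min break → 7 h 44 min
Fri: 09:29–17:18 = 7 h 49 min; less 30 min break → 7 h 19 min
Sat: 09:46–20:10 = 10 h 24 min; less 30 min break → 9 h 54 min
Total worked: 52 h 40 min = 52.67 h.
Threshold 44 h → overtime 8 h 40 min, regular 44 h 0 min.

Regular 44.00 hours, overtime 8.67 hours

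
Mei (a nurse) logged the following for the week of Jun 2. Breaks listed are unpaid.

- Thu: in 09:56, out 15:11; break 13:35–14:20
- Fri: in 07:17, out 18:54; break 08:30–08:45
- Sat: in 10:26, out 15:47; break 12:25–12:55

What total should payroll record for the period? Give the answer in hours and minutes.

Thu: 09:56–15:11 = 5 h 15 min; less 45 min break → 4 h 30 min
Fri: 07:17–18:54 = 11 h 37 min; less 15 min break → 11 h 22 min
Sat: 10:26–15:47 = 5 h 21 min; less 30 min break → 4 h 51 min
Total: 4 h 30 min + 11 h 22 min + 4 h 51 min = 20 h 43 min.

20 h 43 min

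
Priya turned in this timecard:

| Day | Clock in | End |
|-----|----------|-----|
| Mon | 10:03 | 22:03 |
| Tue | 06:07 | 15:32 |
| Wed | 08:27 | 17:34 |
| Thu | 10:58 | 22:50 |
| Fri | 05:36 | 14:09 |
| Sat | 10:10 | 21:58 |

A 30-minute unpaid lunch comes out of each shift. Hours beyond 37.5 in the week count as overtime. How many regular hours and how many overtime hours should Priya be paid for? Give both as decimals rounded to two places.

Mon: 10:03–22:03 = 12 h 0 min; less 30 min break → 11 h 30 min
Tue: 06:07–15:32 = 9 h 25 min; less 30 min break → 8 h 55 min
Wed: 08:27–17:34 = 9 h 7 min; less 30 min break → 8 h 37 min
Thu: 10:58–22:50 = 11 h 52 min; less 30 min break → 11 h 22 min
Fri: 05:36–14:09 = 8 h 33 min; less 30 min break → 8 h 3 min
Sat: 10:10–21:58 = 11 h 48 min; less 30 min break → 11 h 18 min
Total worked: 59 h 45 min = 59.75 h.
Threshold 37.5 h → overtime 22 h 15 min, regular 37 h 30 min.

Regular 37.50 hours, overtime 22.25 hours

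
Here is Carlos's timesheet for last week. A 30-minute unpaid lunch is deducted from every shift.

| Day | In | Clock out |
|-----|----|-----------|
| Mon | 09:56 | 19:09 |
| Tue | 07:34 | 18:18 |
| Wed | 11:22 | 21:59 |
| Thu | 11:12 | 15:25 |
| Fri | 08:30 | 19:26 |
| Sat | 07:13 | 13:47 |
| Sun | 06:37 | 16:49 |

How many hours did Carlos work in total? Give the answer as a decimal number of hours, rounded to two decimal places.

58.98 hours

Mon: 09:56–19:09 = 9 h 13 min; less 30 min break → 8 h 43 min
Tue: 07:34–18:18 = 10 h 44 min; less 30 min break → 10 h 14 min
Wed: 11:22–21:59 = 10 h 37 min; less 30 min break → 10 h 7 min
Thu: 11:12–15:25 = 4 h 13 min; less 30 min break → 3 h 43 min
Fri: 08:30–19:26 = 10 h 56 min; less 30 min break → 10 h 26 min
Sat: 07:13–13:47 = 6 h 34 min; less 30 min break → 6 h 4 min
Sun: 06:37–16:49 = 10 h 12 min; less 30 min break → 9 h 42 min
Total: 8 h 43 min + 10 h 14 min + 10 h 7 min + 3 h 43 min + 10 h 26 min + 6 h 4 min + 9 h 42 min = 58 h 59 min.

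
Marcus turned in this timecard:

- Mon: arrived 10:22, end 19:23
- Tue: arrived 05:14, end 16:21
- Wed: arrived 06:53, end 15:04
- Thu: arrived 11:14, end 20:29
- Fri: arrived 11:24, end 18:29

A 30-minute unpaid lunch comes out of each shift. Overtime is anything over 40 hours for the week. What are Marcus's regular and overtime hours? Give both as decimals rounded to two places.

Regular 40.00 hours, overtime 2.15 hours

Mon: 10:22–19:23 = 9 h 1 min; less 30 min break → 8 h 31 min
Tue: 05:14–16:21 = 11 h 7 min; less 30 min break → 10 h 37 min
Wed: 06:53–15:04 = 8 h 11 min; less 30 min break → 7 h 41 min
Thu: 11:14–20:29 = 9 h 15 min; less 30 min break → 8 h 45 min
Fri: 11:24–18:29 = 7 h 5 min; less 30 min break → 6 h 35 min
Total worked: 42 h 9 min = 42.15 h.
Threshold 40 h → overtime 2 h 9 min, regular 40 h 0 min.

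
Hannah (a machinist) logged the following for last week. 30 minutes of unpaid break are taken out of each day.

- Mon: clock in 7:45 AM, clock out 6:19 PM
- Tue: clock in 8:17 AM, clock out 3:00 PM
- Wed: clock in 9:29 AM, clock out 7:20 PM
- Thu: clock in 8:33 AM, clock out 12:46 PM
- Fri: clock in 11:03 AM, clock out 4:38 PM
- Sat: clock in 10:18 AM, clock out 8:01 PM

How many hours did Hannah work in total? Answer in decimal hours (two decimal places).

43.65 hours

Mon: 7:45 AM–6:19 PM = 10 h 34 min; less 30 min break → 10 h 4 min
Tue: 8:17 AM–3:00 PM = 6 h 43 min; less 30 min break → 6 h 13 min
Wed: 9:29 AM–7:20 PM = 9 h 51 min; less 30 min break → 9 h 21 min
Thu: 8:33 AM–12:46 PM = 4 h 13 min; less 30 min break → 3 h 43 min
Fri: 11:03 AM–4:38 PM = 5 h 35 min; less 30 min break → 5 h 5 min
Sat: 10:18 AM–8:01 PM = 9 h 43 min; less 30 min break → 9 h 13 min
Total: 10 h 4 min + 6 h 13 min + 9 h 21 min + 3 h 43 min + 5 h 5 min + 9 h 13 min = 43 h 39 min.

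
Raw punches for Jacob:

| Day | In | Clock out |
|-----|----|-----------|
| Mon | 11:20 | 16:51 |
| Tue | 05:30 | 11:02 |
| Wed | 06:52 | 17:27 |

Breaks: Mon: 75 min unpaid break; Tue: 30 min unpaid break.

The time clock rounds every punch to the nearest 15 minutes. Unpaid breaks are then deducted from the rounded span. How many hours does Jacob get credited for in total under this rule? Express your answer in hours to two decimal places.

20.00 hours

Mon: in 11:20→11:15, out 16:51→16:45; 5 h 30 min − 75 min = 4 h 15 min
Tue: in 05:30→05:30, out 11:02→11:00; 5 h 30 min − 30 min = 5 h 0 min
Wed: in 06:52→06:45, out 17:27→17:30; 10 h 45 min
Total credited: 20 h 0 min.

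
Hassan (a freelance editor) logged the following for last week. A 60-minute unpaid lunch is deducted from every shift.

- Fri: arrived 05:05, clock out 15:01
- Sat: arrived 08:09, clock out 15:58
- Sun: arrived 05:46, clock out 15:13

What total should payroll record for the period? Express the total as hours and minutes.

Fri: 05:05–15:01 = 9 h 56 min; less 60 min break → 8 h 56 min
Sat: 08:09–15:58 = 7 h 49 min; less 60 min break → 6 h 49 min
Sun: 05:46–15:13 = 9 h 27 min; less 60 min break → 8 h 27 min
Total: 8 h 56 min + 6 h 49 min + 8 h 27 min = 24 h 12 min.

24 h 12 min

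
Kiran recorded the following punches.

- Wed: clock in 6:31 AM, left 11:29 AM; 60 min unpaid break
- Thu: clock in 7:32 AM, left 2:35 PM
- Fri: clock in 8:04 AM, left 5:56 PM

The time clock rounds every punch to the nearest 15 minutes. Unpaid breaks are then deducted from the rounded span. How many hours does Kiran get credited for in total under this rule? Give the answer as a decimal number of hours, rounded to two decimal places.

21.00 hours

Wed: in 6:31 AM→6:30 AM, out 11:29 AM→11:30 AM; 5 h 0 min − 60 min = 4 h 0 min
Thu: in 7:32 AM→7:30 AM, out 2:35 PM→2:30 PM; 7 h 0 min
Fri: in 8:04 AM→8:00 AM, out 5:56 PM→6:00 PM; 10 h 0 min
Total credited: 21 h 0 min.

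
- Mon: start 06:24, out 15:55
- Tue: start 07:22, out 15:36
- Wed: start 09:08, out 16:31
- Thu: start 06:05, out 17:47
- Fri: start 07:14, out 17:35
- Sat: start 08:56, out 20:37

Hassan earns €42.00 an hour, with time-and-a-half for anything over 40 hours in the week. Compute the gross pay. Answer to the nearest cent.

€2868.60

Mon: 06:24–15:55 = 9 h 31 min
Tue: 07:22–15:36 = 8 h 14 min
Wed: 09:08–16:31 = 7 h 23 min
Thu: 06:05–17:47 = 11 h 42 min
Fri: 07:14–17:35 = 10 h 21 min
Sat: 08:56–20:37 = 11 h 41 min
Total worked: 58 h 52 min = 3532 min.
Regular 40 h 0 min = 2400 min at €42.00/h; overtime 18 h 52 min = 1132 min at €63.00/h.
Pay = (2400 × €42.00 + 1132 × €63.00) ÷ 60 = €2868.60.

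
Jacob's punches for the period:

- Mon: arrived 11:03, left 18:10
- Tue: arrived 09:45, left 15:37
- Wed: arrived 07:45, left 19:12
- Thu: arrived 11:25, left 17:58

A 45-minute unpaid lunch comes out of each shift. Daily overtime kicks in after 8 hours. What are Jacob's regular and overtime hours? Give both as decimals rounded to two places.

Mon: 11:03–18:10 = 7 h 7 min; less 45 min break → 6 h 22 min
Tue: 09:45–15:37 = 5 h 52 min; less 45 min break → 5 h 7 min
Wed: 07:45–19:12 = 11 h 27 min; less 45 min break → 10 h 42 min
Thu: 11:25–17:58 = 6 h 33 min; less 45 min break → 5 h 48 min
Mon reg 6 h 22 min / OT 0 h 0 min; Tue reg 5 h 7 min / OT 0 h 0 min; Wed reg 8 h 0 min / OT 2 h 42 min; Thu reg 5 h 48 min / OT 0 h 0 min.
Totals: regular 25 h 17 min, overtime 2 h 42 min.

Regular 25.28 hours, overtime 2.70 hours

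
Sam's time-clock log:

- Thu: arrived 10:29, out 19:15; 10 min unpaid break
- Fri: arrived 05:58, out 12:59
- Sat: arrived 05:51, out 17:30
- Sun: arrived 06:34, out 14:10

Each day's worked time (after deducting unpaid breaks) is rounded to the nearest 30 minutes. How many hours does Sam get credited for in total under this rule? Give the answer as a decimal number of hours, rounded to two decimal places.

34.50 hours

Thu: 10:29–19:15 = 8 h 46 min − 10 min = 8 h 36 min → rounds to 8 h 30 min
Fri: 05:58–12:59 = 7 h 1 min → rounds to 7 h 0 min
Sat: 05:51–17:30 = 11 h 39 min → rounds to 11 h 30 min
Sun: 06:34–14:10 = 7 h 36 min → rounds to 7 h 30 min
Total credited: 34 h 30 min.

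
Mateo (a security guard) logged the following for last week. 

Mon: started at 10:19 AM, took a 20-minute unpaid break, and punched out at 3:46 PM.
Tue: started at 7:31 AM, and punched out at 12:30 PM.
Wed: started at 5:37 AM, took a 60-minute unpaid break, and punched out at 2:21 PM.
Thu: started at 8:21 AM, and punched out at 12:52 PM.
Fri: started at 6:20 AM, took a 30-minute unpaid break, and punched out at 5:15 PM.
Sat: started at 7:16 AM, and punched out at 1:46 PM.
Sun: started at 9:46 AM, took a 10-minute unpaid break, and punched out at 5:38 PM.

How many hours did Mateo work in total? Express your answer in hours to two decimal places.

Mon: 10:19 AM–3:46 PM = 5 h 27 min; less 20 min break → 5 h 7 min
Tue: 7:31 AM–12:30 PM = 4 h 59 min
Wed: 5:37 AM–2:21 PM = 8 h 44 min; less 60 min break → 7 h 44 min
Thu: 8:21 AM–12:52 PM = 4 h 31 min
Fri: 6:20 AM–5:15 PM = 10 h 55 min; less 30 min break → 10 h 25 min
Sat: 7:16 AM–1:46 PM = 6 h 30 min
Sun: 9:46 AM–5:38 PM = 7 h 52 min; less 10 min break → 7 h 42 min
Total: 5 h 7 min + 4 h 59 min + 7 h 44 min + 4 h 31 min + 10 h 25 min + 6 h 30 min + 7 h 42 min = 46 h 58 min.

46.97 hours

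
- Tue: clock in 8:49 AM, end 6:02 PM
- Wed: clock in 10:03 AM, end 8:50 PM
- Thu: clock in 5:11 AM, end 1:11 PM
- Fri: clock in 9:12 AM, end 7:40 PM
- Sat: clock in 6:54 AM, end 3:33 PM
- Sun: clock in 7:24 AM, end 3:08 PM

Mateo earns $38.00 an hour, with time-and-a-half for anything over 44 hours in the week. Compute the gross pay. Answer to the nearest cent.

$2290.45

Tue: 8:49 AM–6:02 PM = 9 h 13 min
Wed: 10:03 AM–8:50 PM = 10 h 47 min
Thu: 5:11 AM–1:11 PM = 8 h 0 min
Fri: 9:12 AM–7:40 PM = 10 h 28 min
Sat: 6:54 AM–3:33 PM = 8 h 39 min
Sun: 7:24 AM–3:08 PM = 7 h 44 min
Total worked: 54 h 51 min = 3291 min.
Regular 44 h 0 min = 2640 min at $38.00/h; overtime 10 h 51 min = 651 min at $57.00/h.
Pay = (2640 × $38.00 + 651 × $57.00) ÷ 60 = $2290.45.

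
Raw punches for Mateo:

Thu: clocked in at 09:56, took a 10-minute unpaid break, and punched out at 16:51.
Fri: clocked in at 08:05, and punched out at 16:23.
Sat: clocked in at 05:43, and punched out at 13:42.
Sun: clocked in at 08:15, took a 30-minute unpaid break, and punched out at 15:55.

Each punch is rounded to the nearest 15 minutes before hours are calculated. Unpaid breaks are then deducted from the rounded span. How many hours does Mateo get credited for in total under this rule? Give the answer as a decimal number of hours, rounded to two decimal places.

Thu: in 09:56→10:00, out 16:51→16:45; 6 h 45 min − 10 min = 6 h 35 min
Fri: in 08:05→08:00, out 16:23→16:30; 8 h 30 min
Sat: in 05:43→05:45, out 13:42→13:45; 8 h 0 min
Sun: in 08:15→08:15, out 15:55→16:00; 7 h 45 min − 30 min = 7 h 15 min
Total credited: 30 h 20 min.

30.33 hours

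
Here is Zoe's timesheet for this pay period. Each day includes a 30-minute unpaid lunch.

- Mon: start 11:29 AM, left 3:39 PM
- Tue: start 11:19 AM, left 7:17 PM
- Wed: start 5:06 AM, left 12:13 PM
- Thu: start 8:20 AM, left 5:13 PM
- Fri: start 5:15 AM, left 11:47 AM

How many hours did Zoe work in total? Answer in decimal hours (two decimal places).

Mon: 11:29 AM–3:39 PM = 4 h 10 min; less 30 min break → 3 h 40 min
Tue: 11:19 AM–7:17 PM = 7 h 58 min; less 30 min break → 7 h 28 min
Wed: 5:06 AM–12:13 PM = 7 h 7 min; less 30 min break → 6 h 37 min
Thu: 8:20 AM–5:13 PM = 8 h 53 min; less 30 min break → 8 h 23 min
Fri: 5:15 AM–11:47 AM = 6 h 32 min; less 30 min break → 6 h 2 min
Total: 3 h 40 min + 7 h 28 min + 6 h 37 min + 8 h 23 min + 6 h 2 min = 32 h 10 min.

32.17 hours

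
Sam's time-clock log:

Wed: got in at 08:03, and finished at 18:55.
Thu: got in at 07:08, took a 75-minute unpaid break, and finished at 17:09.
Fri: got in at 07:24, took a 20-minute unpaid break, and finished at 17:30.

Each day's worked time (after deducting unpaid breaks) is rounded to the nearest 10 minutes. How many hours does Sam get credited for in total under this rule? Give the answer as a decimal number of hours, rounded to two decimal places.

29.50 hours

Wed: 08:03–18:55 = 10 h 52 min → rounds to 10 h 50 min
Thu: 07:08–17:09 = 10 h 1 min − 75 min = 8 h 46 min → rounds to 8 h 50 min
Fri: 07:24–17:30 = 10 h 6 min − 20 min = 9 h 46 min → rounds to 9 h 50 min
Total credited: 29 h 30 min.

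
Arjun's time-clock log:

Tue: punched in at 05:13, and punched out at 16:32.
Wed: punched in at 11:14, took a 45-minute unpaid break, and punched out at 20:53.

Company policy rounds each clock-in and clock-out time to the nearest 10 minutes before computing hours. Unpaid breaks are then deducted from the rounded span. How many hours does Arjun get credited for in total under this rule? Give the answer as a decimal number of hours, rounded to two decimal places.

20.25 hours

Tue: in 05:13→05:10, out 16:32→16:30; 11 h 20 min
Wed: in 11:14→11:10, out 20:53→20:50; 9 h 40 min − 45 min = 8 h 55 min
Total credited: 20 h 15 min.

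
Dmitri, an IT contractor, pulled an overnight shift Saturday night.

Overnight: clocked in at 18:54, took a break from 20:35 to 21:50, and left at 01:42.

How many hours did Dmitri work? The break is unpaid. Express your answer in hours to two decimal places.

Overnight: 18:54 → midnight = 5 h 6 min; midnight → 01:42 = 1 h 42 min; span 6 h 48 min; less 75 min break → 5 h 33 min

5.55 hours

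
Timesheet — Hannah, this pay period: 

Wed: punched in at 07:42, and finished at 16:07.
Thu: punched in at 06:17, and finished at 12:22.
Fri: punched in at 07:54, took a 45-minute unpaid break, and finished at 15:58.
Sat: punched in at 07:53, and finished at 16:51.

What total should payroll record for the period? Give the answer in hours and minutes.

30 h 47 min

Wed: 07:42–16:07 = 8 h 25 min
Thu: 06:17–12:22 = 6 h 5 min
Fri: 07:54–15:58 = 8 h 4 min; less 45 min break → 7 h 19 min
Sat: 07:53–16:51 = 8 h 58 min
Total: 8 h 25 min + 6 h 5 min + 7 h 19 min + 8 h 58 min = 30 h 47 min.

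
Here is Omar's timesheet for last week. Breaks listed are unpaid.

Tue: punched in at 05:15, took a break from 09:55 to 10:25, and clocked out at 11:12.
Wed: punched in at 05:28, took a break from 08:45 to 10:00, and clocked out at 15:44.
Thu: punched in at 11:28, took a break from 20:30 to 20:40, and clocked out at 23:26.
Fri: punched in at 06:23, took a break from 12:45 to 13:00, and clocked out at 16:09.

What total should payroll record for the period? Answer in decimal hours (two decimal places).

35.78 hours

Tue: 05:15–11:12 = 5 h 57 min; less 30 min break → 5 h 27 min
Wed: 05:28–15:44 = 10 h 16 min; less 75 min break → 9 h 1 min
Thu: 11:28–23:26 = 11 h 58 min; less 10 min break → 11 h 48 min
Fri: 06:23–16:09 = 9 h 46 min; less 15 min break → 9 h 31 min
Total: 5 h 27 min + 9 h 1 min + 11 h 48 min + 9 h 31 min = 35 h 47 min.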